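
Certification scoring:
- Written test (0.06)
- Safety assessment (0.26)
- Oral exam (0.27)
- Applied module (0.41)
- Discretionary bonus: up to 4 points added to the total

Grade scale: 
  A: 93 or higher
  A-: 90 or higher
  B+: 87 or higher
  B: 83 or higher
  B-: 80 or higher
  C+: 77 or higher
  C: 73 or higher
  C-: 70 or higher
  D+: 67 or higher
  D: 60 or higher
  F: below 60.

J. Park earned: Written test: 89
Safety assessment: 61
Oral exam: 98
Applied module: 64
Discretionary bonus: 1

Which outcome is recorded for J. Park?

C

Weighted total:
  Written test 89 × 0.06 = 5.34
  Safety assessment 61 × 0.26 = 15.86
  Oral exam 98 × 0.27 = 26.46
  Applied module 64 × 0.41 = 26.24
Sum = 73.9
Discretionary bonus: 73.9 + 1 = 74.9
74.9 is ≥ 73 and < 77 → C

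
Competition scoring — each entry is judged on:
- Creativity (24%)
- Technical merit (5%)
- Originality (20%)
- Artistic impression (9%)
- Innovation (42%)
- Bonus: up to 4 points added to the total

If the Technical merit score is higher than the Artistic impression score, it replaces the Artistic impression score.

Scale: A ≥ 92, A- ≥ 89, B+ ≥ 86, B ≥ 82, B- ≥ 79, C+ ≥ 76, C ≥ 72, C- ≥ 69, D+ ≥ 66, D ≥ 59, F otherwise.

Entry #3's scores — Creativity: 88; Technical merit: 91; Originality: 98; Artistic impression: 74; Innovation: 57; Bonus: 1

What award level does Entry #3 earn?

C+

Technical merit (91) > Artistic impression (74), so Artistic impression counts as 91.
Weighted total:
  Creativity 88 × 0.24 = 21.12
  Technical merit 91 × 0.05 = 4.55
  Originality 98 × 0.2 = 19.6
  Artistic impression 91 × 0.09 = 8.19
  Innovation 57 × 0.42 = 23.94
Sum = 77.4
Bonus: 77.4 + 1 = 78.4
78.4 is ≥ 76 and < 79 → C+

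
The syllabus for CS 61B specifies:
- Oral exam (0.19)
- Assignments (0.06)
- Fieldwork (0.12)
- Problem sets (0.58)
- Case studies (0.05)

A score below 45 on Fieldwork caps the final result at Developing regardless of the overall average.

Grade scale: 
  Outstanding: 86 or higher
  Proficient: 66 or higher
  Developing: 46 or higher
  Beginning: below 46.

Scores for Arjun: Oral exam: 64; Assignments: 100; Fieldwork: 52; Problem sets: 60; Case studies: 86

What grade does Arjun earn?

Fieldwork score 52 ≥ 45: minimum met.
Weighted total:
  Oral exam 64 × 0.19 = 12.16
  Assignments 100 × 0.06 = 6
  Fieldwork 52 × 0.12 = 6.24
  Problem sets 60 × 0.58 = 34.8
  Case studies 86 × 0.05 = 4.3
Sum = 63.5
63.5 is ≥ 46 and < 66 → Developing

Developing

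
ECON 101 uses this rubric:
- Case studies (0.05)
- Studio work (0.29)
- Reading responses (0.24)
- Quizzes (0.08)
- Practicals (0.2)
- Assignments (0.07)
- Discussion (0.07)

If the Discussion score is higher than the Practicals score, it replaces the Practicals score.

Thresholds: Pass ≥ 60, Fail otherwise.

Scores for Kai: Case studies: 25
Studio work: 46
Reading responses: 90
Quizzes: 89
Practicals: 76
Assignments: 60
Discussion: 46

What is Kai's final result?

Discussion (46) ≤ Practicals (76), so Practicals stays at 76.
Weighted total:
  Case studies 25 × 0.05 = 1.25
  Studio work 46 × 0.29 = 13.34
  Reading responses 90 × 0.24 = 21.6
  Quizzes 89 × 0.08 = 7.12
  Practicals 76 × 0.2 = 15.2
  Assignments 60 × 0.07 = 4.2
  Discussion 46 × 0.07 = 3.22
Sum = 65.93
65.93 ≥ 60 → Pass

Pass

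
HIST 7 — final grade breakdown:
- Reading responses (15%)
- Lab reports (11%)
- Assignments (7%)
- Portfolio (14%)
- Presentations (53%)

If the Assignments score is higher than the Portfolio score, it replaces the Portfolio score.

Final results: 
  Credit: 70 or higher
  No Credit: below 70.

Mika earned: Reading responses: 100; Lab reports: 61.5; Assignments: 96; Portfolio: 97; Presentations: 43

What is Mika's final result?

Assignments (96) ≤ Portfolio (97), so Portfolio stays at 97.
Weighted total:
  Reading responses 100 × 0.15 = 15
  Lab reports 61.5 × 0.11 = 6.765
  Assignments 96 × 0.07 = 6.72
  Portfolio 97 × 0.14 = 13.58
  Presentations 43 × 0.53 = 22.79
Sum = 64.855
64.855 < 70 → No Credit

No Credit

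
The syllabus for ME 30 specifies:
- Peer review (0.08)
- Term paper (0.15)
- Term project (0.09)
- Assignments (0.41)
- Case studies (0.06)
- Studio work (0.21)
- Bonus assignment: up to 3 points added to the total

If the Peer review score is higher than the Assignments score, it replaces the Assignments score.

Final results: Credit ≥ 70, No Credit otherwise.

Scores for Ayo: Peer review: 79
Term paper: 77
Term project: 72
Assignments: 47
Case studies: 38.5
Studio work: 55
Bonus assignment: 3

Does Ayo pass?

Credit

Peer review (79) > Assignments (47), so Assignments counts as 79.
Weighted total:
  Peer review 79 × 0.08 = 6.32
  Term paper 77 × 0.15 = 11.55
  Term project 72 × 0.09 = 6.48
  Assignments 79 × 0.41 = 32.39
  Case studies 38.5 × 0.06 = 2.31
  Studio work 55 × 0.21 = 11.55
Sum = 70.6
Bonus assignment: 70.6 + 3 = 73.6
73.6 ≥ 70 → Credit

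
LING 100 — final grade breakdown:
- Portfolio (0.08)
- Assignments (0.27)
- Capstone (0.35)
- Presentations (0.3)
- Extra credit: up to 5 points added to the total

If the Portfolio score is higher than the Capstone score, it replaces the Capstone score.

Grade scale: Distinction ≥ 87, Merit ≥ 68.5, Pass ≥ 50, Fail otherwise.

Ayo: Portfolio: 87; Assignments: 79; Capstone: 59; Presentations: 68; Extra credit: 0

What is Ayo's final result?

Portfolio (87) > Capstone (59), so Capstone counts as 87.
Weighted total:
  Portfolio 87 × 0.08 = 6.96
  Assignments 79 × 0.27 = 21.33
  Capstone 87 × 0.35 = 30.45
  Presentations 68 × 0.3 = 20.4
Sum = 79.14
Extra credit: 79.14 + 0 = 79.14
79.14 is ≥ 68.5 and < 87 → Merit

Merit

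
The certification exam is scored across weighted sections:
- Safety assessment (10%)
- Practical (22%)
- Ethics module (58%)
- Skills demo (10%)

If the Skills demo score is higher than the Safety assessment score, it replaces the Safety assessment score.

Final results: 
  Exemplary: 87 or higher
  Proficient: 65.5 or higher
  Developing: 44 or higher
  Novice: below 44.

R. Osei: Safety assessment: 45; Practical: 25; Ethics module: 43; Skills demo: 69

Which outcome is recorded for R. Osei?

Skills demo (69) > Safety assessment (45), so Safety assessment counts as 69.
Weighted total:
  Safety assessment 69 × 0.1 = 6.9
  Practical 25 × 0.22 = 5.5
  Ethics module 43 × 0.58 = 24.94
  Skills demo 69 × 0.1 = 6.9
Sum = 44.24
44.24 is ≥ 44 and < 65.5 → Developing

Developing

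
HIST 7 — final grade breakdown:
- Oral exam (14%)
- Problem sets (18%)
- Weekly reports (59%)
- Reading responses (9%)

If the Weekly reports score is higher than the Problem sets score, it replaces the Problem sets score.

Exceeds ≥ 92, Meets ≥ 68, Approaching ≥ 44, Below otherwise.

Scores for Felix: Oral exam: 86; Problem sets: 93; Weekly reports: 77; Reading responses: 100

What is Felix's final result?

Meets

Weekly reports (77) ≤ Problem sets (93), so Problem sets stays at 93.
Weighted total:
  Oral exam 86 × 0.14 = 12.04
  Problem sets 93 × 0.18 = 16.74
  Weekly reports 77 × 0.59 = 45.43
  Reading responses 100 × 0.09 = 9
Sum = 83.21
83.21 is ≥ 68 and < 92 → Meets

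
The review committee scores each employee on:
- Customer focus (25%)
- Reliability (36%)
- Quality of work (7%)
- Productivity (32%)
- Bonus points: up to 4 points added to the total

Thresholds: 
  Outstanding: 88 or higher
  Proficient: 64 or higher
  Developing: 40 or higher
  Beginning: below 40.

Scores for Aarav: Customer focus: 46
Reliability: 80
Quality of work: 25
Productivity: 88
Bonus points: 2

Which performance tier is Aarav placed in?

Weighted total:
  Customer focus 46 × 0.25 = 11.5
  Reliability 80 × 0.36 = 28.8
  Quality of work 25 × 0.07 = 1.75
  Productivity 88 × 0.32 = 28.16
Sum = 70.21
Bonus points: 70.21 + 2 = 72.21
72.21 is ≥ 64 and < 88 → Proficient

Proficient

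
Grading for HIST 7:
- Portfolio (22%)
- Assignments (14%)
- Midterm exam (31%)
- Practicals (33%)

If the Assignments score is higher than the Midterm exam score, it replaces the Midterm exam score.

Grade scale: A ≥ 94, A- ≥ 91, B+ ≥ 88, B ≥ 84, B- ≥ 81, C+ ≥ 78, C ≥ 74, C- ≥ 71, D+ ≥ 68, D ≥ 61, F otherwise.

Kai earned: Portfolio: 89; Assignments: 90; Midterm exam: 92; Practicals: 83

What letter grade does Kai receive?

Assignments (90) ≤ Midterm exam (92), so Midterm exam stays at 92.
Weighted total:
  Portfolio 89 × 0.22 = 19.58
  Assignments 90 × 0.14 = 12.6
  Midterm exam 92 × 0.31 = 28.52
  Practicals 83 × 0.33 = 27.39
Sum = 88.09
88.09 is ≥ 88 and < 91 → B+

B+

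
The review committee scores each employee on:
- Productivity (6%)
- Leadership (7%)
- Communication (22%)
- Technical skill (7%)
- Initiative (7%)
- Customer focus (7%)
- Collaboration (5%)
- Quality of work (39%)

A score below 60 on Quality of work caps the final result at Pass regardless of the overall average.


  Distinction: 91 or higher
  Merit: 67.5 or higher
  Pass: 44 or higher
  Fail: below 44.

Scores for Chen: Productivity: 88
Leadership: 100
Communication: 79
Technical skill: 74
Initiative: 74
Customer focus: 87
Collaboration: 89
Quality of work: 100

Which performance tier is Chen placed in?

Merit

Quality of work score 100 ≥ 60: minimum met.
Weighted total:
  Productivity 88 × 0.06 = 5.28
  Leadership 100 × 0.07 = 7
  Communication 79 × 0.22 = 17.38
  Technical skill 74 × 0.07 = 5.18
  Initiative 74 × 0.07 = 5.18
  Customer focus 87 × 0.07 = 6.09
  Collaboration 89 × 0.05 = 4.45
  Quality of work 100 × 0.39 = 39
Sum = 89.56
89.56 is ≥ 67.5 and < 91 → Merit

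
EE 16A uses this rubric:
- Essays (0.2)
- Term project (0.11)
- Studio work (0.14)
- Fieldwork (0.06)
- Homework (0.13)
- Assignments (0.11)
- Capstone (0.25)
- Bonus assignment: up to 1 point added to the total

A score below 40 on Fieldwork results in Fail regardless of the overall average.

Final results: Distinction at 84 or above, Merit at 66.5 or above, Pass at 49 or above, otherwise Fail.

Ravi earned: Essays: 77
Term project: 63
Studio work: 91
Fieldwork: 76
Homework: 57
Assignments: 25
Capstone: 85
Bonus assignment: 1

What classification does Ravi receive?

Merit

Fieldwork score 76 ≥ 40: minimum met.
Weighted total:
  Essays 77 × 0.2 = 15.4
  Term project 63 × 0.11 = 6.93
  Studio work 91 × 0.14 = 12.74
  Fieldwork 76 × 0.06 = 4.56
  Homework 57 × 0.13 = 7.41
  Assignments 25 × 0.11 = 2.75
  Capstone 85 × 0.25 = 21.25
Sum = 71.04
Bonus assignment: 71.04 + 1 = 72.04
72.04 is ≥ 66.5 and < 84 → Merit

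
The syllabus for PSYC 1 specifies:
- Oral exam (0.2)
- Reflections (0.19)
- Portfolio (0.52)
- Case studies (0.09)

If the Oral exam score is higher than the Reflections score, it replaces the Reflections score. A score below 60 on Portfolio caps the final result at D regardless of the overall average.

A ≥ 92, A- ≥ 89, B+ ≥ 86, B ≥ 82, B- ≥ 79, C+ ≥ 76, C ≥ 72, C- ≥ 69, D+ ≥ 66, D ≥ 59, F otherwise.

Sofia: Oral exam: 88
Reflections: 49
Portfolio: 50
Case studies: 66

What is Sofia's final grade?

Oral exam (88) > Reflections (49), so Reflections counts as 88.
Portfolio score 50 < 60: minimum not met.
Weighted total:
  Oral exam 88 × 0.2 = 17.6
  Reflections 88 × 0.19 = 16.72
  Portfolio 50 × 0.52 = 26
  Case studies 66 × 0.09 = 5.94
Sum = 66.26
66.26 would be D+; cap at D applies → D.

D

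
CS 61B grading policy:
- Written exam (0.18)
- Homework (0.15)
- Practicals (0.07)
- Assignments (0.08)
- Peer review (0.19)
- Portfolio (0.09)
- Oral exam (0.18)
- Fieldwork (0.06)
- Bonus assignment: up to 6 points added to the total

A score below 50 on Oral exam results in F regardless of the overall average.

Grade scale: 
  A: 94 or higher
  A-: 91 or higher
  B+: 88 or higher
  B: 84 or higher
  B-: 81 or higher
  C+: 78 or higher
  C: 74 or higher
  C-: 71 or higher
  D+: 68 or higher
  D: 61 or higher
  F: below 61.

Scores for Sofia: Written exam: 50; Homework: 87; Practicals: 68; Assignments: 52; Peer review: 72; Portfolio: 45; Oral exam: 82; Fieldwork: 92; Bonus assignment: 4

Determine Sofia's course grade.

Oral exam score 82 ≥ 50: minimum met.
Weighted total:
  Written exam 50 × 0.18 = 9
  Homework 87 × 0.15 = 13.05
  Practicals 68 × 0.07 = 4.76
  Assignments 52 × 0.08 = 4.16
  Peer review 72 × 0.19 = 13.68
  Portfolio 45 × 0.09 = 4.05
  Oral exam 82 × 0.18 = 14.76
  Fieldwork 92 × 0.06 = 5.52
Sum = 68.98
Bonus assignment: 68.98 + 4 = 72.98
72.98 is ≥ 71 and < 74 → C-

C-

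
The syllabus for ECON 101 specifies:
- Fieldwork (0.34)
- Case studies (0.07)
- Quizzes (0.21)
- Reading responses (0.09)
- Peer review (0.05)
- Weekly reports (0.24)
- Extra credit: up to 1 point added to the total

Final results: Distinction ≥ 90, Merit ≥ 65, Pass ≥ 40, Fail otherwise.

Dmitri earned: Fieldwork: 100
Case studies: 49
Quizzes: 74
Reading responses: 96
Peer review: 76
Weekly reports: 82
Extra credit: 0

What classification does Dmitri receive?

Weighted total:
  Fieldwork 100 × 0.34 = 34
  Case studies 49 × 0.07 = 3.43
  Quizzes 74 × 0.21 = 15.54
  Reading responses 96 × 0.09 = 8.64
  Peer review 76 × 0.05 = 3.8
  Weekly reports 82 × 0.24 = 19.68
Sum = 85.09
Extra credit: 85.09 + 0 = 85.09
85.09 is ≥ 65 and < 90 → Merit

Merit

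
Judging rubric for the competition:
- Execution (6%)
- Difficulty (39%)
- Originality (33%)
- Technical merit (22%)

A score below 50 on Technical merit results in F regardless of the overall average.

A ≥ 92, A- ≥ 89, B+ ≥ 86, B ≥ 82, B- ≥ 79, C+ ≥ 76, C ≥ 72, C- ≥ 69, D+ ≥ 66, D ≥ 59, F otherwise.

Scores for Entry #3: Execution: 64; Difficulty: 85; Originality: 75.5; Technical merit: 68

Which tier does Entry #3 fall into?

C+

Technical merit score 68 ≥ 50: minimum met.
Weighted total:
  Execution 64 × 0.06 = 3.84
  Difficulty 85 × 0.39 = 33.15
  Originality 75.5 × 0.33 = 24.915
  Technical merit 68 × 0.22 = 14.96
Sum = 76.865
76.865 is ≥ 76 and < 79 → C+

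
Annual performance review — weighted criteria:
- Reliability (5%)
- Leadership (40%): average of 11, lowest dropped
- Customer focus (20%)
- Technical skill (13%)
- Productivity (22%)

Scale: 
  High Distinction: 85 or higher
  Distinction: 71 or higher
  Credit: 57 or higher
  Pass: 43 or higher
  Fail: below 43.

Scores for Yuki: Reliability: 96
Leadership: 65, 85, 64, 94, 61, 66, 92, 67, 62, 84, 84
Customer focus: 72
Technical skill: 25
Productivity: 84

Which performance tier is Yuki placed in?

Distinction

Leadership: drop 61 → average of remaining 10 = 763/10 = 76.3
Weighted total:
  Reliability 96 × 0.05 = 4.8
  Leadership 76.3 × 0.4 = 30.52
  Customer focus 72 × 0.2 = 14.4
  Technical skill 25 × 0.13 = 3.25
  Productivity 84 × 0.22 = 18.48
Sum = 71.45
71.45 is ≥ 71 and < 85 → Distinction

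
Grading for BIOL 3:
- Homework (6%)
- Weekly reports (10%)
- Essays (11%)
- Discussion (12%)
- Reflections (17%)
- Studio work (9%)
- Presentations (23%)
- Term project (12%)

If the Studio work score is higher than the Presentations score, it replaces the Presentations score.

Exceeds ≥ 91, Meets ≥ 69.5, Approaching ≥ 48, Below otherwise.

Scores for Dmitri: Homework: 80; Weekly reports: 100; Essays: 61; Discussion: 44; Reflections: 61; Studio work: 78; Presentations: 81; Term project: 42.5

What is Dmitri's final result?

Approaching

Studio work (78) ≤ Presentations (81), so Presentations stays at 81.
Weighted total:
  Homework 80 × 0.06 = 4.8
  Weekly reports 100 × 0.1 = 10
  Essays 61 × 0.11 = 6.71
  Discussion 44 × 0.12 = 5.28
  Reflections 61 × 0.17 = 10.37
  Studio work 78 × 0.09 = 7.02
  Presentations 81 × 0.23 = 18.63
  Term project 42.5 × 0.12 = 5.1
Sum = 67.91
67.91 is ≥ 48 and < 69.5 → Approaching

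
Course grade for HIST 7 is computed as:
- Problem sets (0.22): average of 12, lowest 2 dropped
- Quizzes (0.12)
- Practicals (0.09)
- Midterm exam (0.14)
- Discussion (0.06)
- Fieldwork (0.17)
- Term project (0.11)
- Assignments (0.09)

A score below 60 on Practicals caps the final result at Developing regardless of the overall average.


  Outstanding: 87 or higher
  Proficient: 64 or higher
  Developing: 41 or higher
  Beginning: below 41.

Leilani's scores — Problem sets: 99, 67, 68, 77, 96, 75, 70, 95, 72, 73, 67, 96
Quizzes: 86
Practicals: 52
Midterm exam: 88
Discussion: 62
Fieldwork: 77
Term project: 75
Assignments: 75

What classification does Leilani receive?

Problem sets: drop 67, 67 → average of remaining 10 = 821/10 = 82.1
Practicals score 52 < 60: minimum not met.
Weighted total:
  Problem sets 82.1 × 0.22 = 18.062
  Quizzes 86 × 0.12 = 10.32
  Practicals 52 × 0.09 = 4.68
  Midterm exam 88 × 0.14 = 12.32
  Discussion 62 × 0.06 = 3.72
  Fieldwork 77 × 0.17 = 13.09
  Term project 75 × 0.11 = 8.25
  Assignments 75 × 0.09 = 6.75
Sum = 77.192
77.192 would be Proficient; cap at Developing applies → Developing.

Developing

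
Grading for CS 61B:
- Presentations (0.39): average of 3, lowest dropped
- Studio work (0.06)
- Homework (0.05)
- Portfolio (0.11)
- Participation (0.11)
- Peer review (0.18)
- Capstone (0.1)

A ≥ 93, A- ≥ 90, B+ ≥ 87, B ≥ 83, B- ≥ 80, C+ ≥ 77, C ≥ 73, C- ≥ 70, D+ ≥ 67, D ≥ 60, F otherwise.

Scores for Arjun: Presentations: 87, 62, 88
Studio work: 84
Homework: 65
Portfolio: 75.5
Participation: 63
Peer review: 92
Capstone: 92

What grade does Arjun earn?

B

Presentations: drop 62 → average of remaining 2 = 175/2 = 87.5
Weighted total:
  Presentations 87.5 × 0.39 = 34.125
  Studio work 84 × 0.06 = 5.04
  Homework 65 × 0.05 = 3.25
  Portfolio 75.5 × 0.11 = 8.305
  Participation 63 × 0.11 = 6.93
  Peer review 92 × 0.18 = 16.56
  Capstone 92 × 0.1 = 9.2
Sum = 83.41
83.41 is ≥ 83 and < 87 → B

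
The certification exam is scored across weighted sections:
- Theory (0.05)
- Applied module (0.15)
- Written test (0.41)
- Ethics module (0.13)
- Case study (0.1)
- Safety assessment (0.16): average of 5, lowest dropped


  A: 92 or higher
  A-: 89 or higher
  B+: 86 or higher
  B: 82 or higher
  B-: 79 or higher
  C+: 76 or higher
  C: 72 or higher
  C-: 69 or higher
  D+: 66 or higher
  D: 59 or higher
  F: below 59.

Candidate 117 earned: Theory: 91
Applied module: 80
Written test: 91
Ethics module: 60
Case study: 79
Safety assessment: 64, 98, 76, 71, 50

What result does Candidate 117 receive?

B-

Safety assessment: drop 50 → average of remaining 4 = 309/4 = 77.25
Weighted total:
  Theory 91 × 0.05 = 4.55
  Applied module 80 × 0.15 = 12
  Written test 91 × 0.41 = 37.31
  Ethics module 60 × 0.13 = 7.8
  Case study 79 × 0.1 = 7.9
  Safety assessment 77.25 × 0.16 = 12.36
Sum = 81.92
81.92 is ≥ 79 and < 82 → B-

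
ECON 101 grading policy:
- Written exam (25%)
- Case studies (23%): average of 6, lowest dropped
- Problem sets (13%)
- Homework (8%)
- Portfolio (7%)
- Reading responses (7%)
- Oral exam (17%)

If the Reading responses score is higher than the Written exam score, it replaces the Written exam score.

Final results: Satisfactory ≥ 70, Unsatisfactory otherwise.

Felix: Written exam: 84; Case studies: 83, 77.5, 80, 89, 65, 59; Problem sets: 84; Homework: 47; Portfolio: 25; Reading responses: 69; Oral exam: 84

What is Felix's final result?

Satisfactory

Case studies: drop 59 → average of remaining 5 = 394.5/5 = 78.9
Reading responses (69) ≤ Written exam (84), so Written exam stays at 84.
Weighted total:
  Written exam 84 × 0.25 = 21
  Case studies 78.9 × 0.23 = 18.147
  Problem sets 84 × 0.13 = 10.92
  Homework 47 × 0.08 = 3.76
  Portfolio 25 × 0.07 = 1.75
  Reading responses 69 × 0.07 = 4.83
  Oral exam 84 × 0.17 = 14.28
Sum = 74.687
74.687 ≥ 70 → Satisfactory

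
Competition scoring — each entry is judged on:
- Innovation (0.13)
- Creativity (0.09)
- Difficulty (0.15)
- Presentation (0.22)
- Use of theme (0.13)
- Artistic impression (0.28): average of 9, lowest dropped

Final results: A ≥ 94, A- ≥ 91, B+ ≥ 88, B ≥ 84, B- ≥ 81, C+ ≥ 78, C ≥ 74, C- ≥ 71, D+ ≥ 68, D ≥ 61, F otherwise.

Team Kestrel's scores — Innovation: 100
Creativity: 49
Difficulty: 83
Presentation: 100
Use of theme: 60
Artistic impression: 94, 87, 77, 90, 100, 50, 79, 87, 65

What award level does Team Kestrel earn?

Artistic impression: drop 50 → average of remaining 8 = 679/8 = 84.875
Weighted total:
  Innovation 100 × 0.13 = 13
  Creativity 49 × 0.09 = 4.41
  Difficulty 83 × 0.15 = 12.45
  Presentation 100 × 0.22 = 22
  Use of theme 60 × 0.13 = 7.8
  Artistic impression 84.875 × 0.28 = 23.765
Sum = 83.425
83.425 is ≥ 81 and < 84 → B-

B-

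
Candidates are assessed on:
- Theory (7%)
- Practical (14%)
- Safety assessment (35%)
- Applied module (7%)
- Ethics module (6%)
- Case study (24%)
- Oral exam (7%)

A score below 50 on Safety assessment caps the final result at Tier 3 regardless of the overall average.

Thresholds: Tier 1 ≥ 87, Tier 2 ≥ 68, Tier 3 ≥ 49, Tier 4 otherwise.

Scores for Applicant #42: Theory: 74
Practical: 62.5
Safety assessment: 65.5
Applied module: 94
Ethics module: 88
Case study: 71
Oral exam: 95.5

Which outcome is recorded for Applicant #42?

Safety assessment score 65.5 ≥ 50: minimum met.
Weighted total:
  Theory 74 × 0.07 = 5.18
  Practical 62.5 × 0.14 = 8.75
  Safety assessment 65.5 × 0.35 = 22.925
  Applied module 94 × 0.07 = 6.58
  Ethics module 88 × 0.06 = 5.28
  Case study 71 × 0.24 = 17.04
  Oral exam 95.5 × 0.07 = 6.685
Sum = 72.44
72.44 is ≥ 68 and < 87 → Tier 2

Tier 2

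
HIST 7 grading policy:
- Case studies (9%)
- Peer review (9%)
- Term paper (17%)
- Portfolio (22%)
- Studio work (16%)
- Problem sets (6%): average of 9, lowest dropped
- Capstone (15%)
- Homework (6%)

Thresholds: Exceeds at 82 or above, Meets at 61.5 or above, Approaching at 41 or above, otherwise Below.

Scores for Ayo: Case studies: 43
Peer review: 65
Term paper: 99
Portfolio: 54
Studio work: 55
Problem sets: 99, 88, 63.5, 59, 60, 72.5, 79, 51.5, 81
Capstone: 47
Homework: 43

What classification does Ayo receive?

Problem sets: drop 51.5 → average of remaining 8 = 602/8 = 75.25
Weighted total:
  Case studies 43 × 0.09 = 3.87
  Peer review 65 × 0.09 = 5.85
  Term paper 99 × 0.17 = 16.83
  Portfolio 54 × 0.22 = 11.88
  Studio work 55 × 0.16 = 8.8
  Problem sets 75.25 × 0.06 = 4.515
  Capstone 47 × 0.15 = 7.05
  Homework 43 × 0.06 = 2.58
Sum = 61.375
61.375 is ≥ 41 and < 61.5 → Approaching

Approaching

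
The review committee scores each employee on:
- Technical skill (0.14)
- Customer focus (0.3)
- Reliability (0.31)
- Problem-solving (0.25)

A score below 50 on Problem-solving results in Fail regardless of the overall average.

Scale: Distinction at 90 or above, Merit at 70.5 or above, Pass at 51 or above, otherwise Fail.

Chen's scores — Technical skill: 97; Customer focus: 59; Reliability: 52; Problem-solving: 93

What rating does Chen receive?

Merit

Problem-solving score 93 ≥ 50: minimum met.
Weighted total:
  Technical skill 97 × 0.14 = 13.58
  Customer focus 59 × 0.3 = 17.7
  Reliability 52 × 0.31 = 16.12
  Problem-solving 93 × 0.25 = 23.25
Sum = 70.65
70.65 is ≥ 70.5 and < 90 → Merit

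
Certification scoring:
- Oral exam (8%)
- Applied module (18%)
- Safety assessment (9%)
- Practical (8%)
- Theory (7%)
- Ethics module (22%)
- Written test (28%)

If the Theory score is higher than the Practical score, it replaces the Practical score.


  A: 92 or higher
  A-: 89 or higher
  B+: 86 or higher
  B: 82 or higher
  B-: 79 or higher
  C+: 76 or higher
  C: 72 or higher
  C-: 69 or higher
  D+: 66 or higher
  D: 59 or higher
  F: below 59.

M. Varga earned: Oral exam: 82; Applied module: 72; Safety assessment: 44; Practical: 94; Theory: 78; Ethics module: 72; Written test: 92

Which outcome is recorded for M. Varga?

Theory (78) ≤ Practical (94), so Practical stays at 94.
Weighted total:
  Oral exam 82 × 0.08 = 6.56
  Applied module 72 × 0.18 = 12.96
  Safety assessment 44 × 0.09 = 3.96
  Practical 94 × 0.08 = 7.52
  Theory 78 × 0.07 = 5.46
  Ethics module 72 × 0.22 = 15.84
  Written test 92 × 0.28 = 25.76
Sum = 78.06
78.06 is ≥ 76 and < 79 → C+

C+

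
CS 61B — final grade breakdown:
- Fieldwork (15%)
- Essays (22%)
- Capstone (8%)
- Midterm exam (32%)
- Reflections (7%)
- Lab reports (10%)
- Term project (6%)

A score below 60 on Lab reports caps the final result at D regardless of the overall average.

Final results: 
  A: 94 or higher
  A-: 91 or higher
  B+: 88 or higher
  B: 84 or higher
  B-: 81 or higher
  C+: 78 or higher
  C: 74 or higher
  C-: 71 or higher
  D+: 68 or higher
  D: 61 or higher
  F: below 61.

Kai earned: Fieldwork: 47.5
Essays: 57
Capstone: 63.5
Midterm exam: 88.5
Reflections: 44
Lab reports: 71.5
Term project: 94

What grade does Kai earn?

D+

Lab reports score 71.5 ≥ 60: minimum met.
Weighted total:
  Fieldwork 47.5 × 0.15 = 7.125
  Essays 57 × 0.22 = 12.54
  Capstone 63.5 × 0.08 = 5.08
  Midterm exam 88.5 × 0.32 = 28.32
  Reflections 44 × 0.07 = 3.08
  Lab reports 71.5 × 0.1 = 7.15
  Term project 94 × 0.06 = 5.64
Sum = 68.935
68.935 is ≥ 68 and < 71 → D+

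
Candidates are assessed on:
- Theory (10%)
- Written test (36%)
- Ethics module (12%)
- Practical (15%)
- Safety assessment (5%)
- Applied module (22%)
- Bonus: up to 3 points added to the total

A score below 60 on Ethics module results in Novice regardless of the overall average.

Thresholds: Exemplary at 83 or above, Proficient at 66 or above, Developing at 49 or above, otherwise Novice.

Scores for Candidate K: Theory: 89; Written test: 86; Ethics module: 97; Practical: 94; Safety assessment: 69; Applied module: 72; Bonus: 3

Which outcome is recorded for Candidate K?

Exemplary

Ethics module score 97 ≥ 60: minimum met.
Weighted total:
  Theory 89 × 0.1 = 8.9
  Written test 86 × 0.36 = 30.96
  Ethics module 97 × 0.12 = 11.64
  Practical 94 × 0.15 = 14.1
  Safety assessment 69 × 0.05 = 3.45
  Applied module 72 × 0.22 = 15.84
Sum = 84.89
Bonus: 84.89 + 3 = 87.89
87.89 ≥ 83 → Exemplary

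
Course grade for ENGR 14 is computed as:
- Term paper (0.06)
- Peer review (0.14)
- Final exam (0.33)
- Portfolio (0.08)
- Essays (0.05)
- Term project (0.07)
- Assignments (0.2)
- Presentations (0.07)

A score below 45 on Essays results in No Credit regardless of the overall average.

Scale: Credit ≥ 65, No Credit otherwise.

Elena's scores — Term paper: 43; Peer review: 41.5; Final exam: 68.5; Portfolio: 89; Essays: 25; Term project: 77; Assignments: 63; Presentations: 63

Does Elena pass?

No Credit

Essays score 25 < 45: minimum not met.
Weighted total:
  Term paper 43 × 0.06 = 2.58
  Peer review 41.5 × 0.14 = 5.81
  Final exam 68.5 × 0.33 = 22.605
  Portfolio 89 × 0.08 = 7.12
  Essays 25 × 0.05 = 1.25
  Term project 77 × 0.07 = 5.39
  Assignments 63 × 0.2 = 12.6
  Presentations 63 × 0.07 = 4.41
Sum = 61.765
Because the Essays minimum was not met, the result is No Credit.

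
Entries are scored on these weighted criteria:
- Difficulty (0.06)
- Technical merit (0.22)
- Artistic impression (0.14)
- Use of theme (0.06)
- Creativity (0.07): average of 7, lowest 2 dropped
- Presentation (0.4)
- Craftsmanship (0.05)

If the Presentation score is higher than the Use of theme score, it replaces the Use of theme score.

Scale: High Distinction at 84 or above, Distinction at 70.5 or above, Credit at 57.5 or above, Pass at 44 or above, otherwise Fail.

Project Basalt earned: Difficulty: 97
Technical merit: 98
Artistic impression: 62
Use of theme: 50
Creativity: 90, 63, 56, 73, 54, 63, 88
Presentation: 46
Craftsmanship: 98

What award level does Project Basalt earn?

Creativity: drop 54, 56 → average of remaining 5 = 377/5 = 75.4
Presentation (46) ≤ Use of theme (50), so Use of theme stays at 50.
Weighted total:
  Difficulty 97 × 0.06 = 5.82
  Technical merit 98 × 0.22 = 21.56
  Artistic impression 62 × 0.14 = 8.68
  Use of theme 50 × 0.06 = 3
  Creativity 75.4 × 0.07 = 5.278
  Presentation 46 × 0.4 = 18.4
  Craftsmanship 98 × 0.05 = 4.9
Sum = 67.638
67.638 is ≥ 57.5 and < 70.5 → Credit

Credit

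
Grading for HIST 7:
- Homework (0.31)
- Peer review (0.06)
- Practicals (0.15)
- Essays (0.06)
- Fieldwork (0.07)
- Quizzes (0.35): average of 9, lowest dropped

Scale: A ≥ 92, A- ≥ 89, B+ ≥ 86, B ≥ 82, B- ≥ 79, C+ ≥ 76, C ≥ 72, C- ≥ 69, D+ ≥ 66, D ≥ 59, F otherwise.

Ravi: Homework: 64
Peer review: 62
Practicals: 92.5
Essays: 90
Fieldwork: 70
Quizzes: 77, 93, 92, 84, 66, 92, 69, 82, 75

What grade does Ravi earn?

C+

Quizzes: drop 66 → average of remaining 8 = 664/8 = 83
Weighted total:
  Homework 64 × 0.31 = 19.84
  Peer review 62 × 0.06 = 3.72
  Practicals 92.5 × 0.15 = 13.875
  Essays 90 × 0.06 = 5.4
  Fieldwork 70 × 0.07 = 4.9
  Quizzes 83 × 0.35 = 29.05
Sum = 76.785
76.785 is ≥ 76 and < 79 → C+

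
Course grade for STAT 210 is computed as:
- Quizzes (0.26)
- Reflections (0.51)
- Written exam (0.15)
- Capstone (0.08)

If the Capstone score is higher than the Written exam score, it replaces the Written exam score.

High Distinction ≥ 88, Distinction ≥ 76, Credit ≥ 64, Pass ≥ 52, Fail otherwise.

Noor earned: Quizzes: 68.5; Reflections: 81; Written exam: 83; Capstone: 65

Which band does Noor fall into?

Capstone (65) ≤ Written exam (83), so Written exam stays at 83.
Weighted total:
  Quizzes 68.5 × 0.26 = 17.81
  Reflections 81 × 0.51 = 41.31
  Written exam 83 × 0.15 = 12.45
  Capstone 65 × 0.08 = 5.2
Sum = 76.77
76.77 is ≥ 76 and < 88 → Distinction

Distinction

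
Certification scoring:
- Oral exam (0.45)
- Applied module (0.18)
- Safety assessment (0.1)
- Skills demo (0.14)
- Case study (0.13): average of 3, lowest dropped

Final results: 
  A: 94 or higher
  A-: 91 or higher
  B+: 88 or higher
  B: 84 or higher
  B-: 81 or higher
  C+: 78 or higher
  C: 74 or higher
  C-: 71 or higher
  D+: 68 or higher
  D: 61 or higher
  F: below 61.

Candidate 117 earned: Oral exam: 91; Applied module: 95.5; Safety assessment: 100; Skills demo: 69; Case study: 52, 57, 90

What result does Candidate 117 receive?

B

Case study: drop 52 → average of remaining 2 = 147/2 = 73.5
Weighted total:
  Oral exam 91 × 0.45 = 40.95
  Applied module 95.5 × 0.18 = 17.19
  Safety assessment 100 × 0.1 = 10
  Skills demo 69 × 0.14 = 9.66
  Case study 73.5 × 0.13 = 9.555
Sum = 87.355
87.355 is ≥ 84 and < 88 → B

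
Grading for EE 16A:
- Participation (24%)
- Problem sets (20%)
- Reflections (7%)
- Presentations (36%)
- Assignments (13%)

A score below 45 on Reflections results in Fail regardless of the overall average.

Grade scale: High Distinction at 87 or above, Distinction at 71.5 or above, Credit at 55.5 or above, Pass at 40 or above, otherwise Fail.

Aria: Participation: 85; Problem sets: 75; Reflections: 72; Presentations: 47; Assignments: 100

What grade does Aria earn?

Reflections score 72 ≥ 45: minimum met.
Weighted total:
  Participation 85 × 0.24 = 20.4
  Problem sets 75 × 0.2 = 15
  Reflections 72 × 0.07 = 5.04
  Presentations 47 × 0.36 = 16.92
  Assignments 100 × 0.13 = 13
Sum = 70.36
70.36 is ≥ 55.5 and < 71.5 → Credit

Credit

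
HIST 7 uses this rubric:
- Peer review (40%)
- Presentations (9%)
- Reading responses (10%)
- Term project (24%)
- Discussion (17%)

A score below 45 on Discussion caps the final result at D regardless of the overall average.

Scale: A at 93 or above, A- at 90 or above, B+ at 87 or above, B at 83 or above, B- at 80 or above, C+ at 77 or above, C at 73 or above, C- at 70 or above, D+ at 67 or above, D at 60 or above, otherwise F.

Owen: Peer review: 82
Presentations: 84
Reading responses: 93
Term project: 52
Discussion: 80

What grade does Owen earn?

C

Discussion score 80 ≥ 45: minimum met.
Weighted total:
  Peer review 82 × 0.4 = 32.8
  Presentations 84 × 0.09 = 7.56
  Reading responses 93 × 0.1 = 9.3
  Term project 52 × 0.24 = 12.48
  Discussion 80 × 0.17 = 13.6
Sum = 75.74
75.74 is ≥ 73 and < 77 → C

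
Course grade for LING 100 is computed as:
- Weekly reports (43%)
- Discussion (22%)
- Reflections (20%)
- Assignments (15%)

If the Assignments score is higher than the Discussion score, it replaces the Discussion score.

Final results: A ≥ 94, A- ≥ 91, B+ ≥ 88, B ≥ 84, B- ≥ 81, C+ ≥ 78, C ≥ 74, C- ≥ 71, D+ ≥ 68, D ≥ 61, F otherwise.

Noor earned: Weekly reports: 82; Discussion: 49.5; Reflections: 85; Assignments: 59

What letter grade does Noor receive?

C

Assignments (59) > Discussion (49.5), so Discussion counts as 59.
Weighted total:
  Weekly reports 82 × 0.43 = 35.26
  Discussion 59 × 0.22 = 12.98
  Reflections 85 × 0.2 = 17
  Assignments 59 × 0.15 = 8.85
Sum = 74.09
74.09 is ≥ 74 and < 78 → C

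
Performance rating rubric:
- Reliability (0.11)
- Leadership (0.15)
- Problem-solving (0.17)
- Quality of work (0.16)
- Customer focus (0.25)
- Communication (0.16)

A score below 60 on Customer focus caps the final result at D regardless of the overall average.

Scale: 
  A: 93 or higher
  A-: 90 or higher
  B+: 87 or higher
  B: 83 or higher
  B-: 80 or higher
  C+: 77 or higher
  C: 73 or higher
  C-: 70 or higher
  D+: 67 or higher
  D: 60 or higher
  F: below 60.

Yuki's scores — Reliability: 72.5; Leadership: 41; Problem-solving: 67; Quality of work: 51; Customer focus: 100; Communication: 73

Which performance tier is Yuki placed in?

C-

Customer focus score 100 ≥ 60: minimum met.
Weighted total:
  Reliability 72.5 × 0.11 = 7.975
  Leadership 41 × 0.15 = 6.15
  Problem-solving 67 × 0.17 = 11.39
  Quality of work 51 × 0.16 = 8.16
  Customer focus 100 × 0.25 = 25
  Communication 73 × 0.16 = 11.68
Sum = 70.355
70.355 is ≥ 70 and < 73 → C-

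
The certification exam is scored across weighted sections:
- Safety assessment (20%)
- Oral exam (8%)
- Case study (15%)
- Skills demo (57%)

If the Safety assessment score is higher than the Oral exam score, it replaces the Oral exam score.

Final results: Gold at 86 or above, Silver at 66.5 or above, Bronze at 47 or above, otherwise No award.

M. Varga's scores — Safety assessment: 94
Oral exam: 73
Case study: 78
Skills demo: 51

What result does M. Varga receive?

Silver

Safety assessment (94) > Oral exam (73), so Oral exam counts as 94.
Weighted total:
  Safety assessment 94 × 0.2 = 18.8
  Oral exam 94 × 0.08 = 7.52
  Case study 78 × 0.15 = 11.7
  Skills demo 51 × 0.57 = 29.07
Sum = 67.09
67.09 is ≥ 66.5 and < 86 → Silver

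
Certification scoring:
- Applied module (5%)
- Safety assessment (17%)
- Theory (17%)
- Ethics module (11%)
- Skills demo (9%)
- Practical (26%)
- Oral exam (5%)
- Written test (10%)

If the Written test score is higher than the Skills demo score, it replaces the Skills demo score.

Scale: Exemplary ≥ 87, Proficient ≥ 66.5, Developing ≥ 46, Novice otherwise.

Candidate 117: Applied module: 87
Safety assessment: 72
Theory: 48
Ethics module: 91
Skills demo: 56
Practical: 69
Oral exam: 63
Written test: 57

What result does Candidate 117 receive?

Written test (57) > Skills demo (56), so Skills demo counts as 57.
Weighted total:
  Applied module 87 × 0.05 = 4.35
  Safety assessment 72 × 0.17 = 12.24
  Theory 48 × 0.17 = 8.16
  Ethics module 91 × 0.11 = 10.01
  Skills demo 57 × 0.09 = 5.13
  Practical 69 × 0.26 = 17.94
  Oral exam 63 × 0.05 = 3.15
  Written test 57 × 0.1 = 5.7
Sum = 66.68
66.68 is ≥ 66.5 and < 87 → Proficient

Proficient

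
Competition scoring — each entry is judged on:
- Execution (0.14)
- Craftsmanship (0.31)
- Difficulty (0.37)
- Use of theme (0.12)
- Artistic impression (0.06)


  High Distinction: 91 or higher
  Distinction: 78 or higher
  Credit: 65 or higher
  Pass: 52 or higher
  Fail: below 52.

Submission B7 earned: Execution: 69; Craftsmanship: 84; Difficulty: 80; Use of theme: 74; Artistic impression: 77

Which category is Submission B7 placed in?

Weighted total:
  Execution 69 × 0.14 = 9.66
  Craftsmanship 84 × 0.31 = 26.04
  Difficulty 80 × 0.37 = 29.6
  Use of theme 74 × 0.12 = 8.88
  Artistic impression 77 × 0.06 = 4.62
Sum = 78.8
78.8 is ≥ 78 and < 91 → Distinction

Distinction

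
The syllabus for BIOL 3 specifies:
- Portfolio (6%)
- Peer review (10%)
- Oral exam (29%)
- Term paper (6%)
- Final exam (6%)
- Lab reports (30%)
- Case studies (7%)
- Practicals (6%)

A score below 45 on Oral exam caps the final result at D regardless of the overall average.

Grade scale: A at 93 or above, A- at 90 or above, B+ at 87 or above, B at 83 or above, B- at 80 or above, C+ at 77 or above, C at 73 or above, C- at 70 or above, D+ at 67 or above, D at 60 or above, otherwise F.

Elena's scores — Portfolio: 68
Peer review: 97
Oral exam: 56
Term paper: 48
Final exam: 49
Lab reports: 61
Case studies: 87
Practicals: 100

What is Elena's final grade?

Oral exam score 56 ≥ 45: minimum met.
Weighted total:
  Portfolio 68 × 0.06 = 4.08
  Peer review 97 × 0.1 = 9.7
  Oral exam 56 × 0.29 = 16.24
  Term paper 48 × 0.06 = 2.88
  Final exam 49 × 0.06 = 2.94
  Lab reports 61 × 0.3 = 18.3
  Case studies 87 × 0.07 = 6.09
  Practicals 100 × 0.06 = 6
Sum = 66.23
66.23 is ≥ 60 and < 67 → D

D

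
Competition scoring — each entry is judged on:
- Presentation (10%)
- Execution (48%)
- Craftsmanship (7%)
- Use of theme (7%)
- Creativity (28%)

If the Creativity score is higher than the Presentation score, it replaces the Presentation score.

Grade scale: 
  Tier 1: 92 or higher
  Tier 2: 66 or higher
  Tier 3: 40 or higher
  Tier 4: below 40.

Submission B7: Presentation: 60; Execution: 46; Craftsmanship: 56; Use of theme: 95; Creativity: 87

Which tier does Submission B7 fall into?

Tier 3

Creativity (87) > Presentation (60), so Presentation counts as 87.
Weighted total:
  Presentation 87 × 0.1 = 8.7
  Execution 46 × 0.48 = 22.08
  Craftsmanship 56 × 0.07 = 3.92
  Use of theme 95 × 0.07 = 6.65
  Creativity 87 × 0.28 = 24.36
Sum = 65.71
65.71 is ≥ 40 and < 66 → Tier 3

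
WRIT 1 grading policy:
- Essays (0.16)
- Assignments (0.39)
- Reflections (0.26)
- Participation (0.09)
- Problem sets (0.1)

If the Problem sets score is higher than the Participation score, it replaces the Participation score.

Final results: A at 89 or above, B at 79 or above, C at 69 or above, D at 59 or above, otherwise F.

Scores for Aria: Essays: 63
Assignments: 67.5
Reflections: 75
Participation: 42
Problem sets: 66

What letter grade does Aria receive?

D

Problem sets (66) > Participation (42), so Participation counts as 66.
Weighted total:
  Essays 63 × 0.16 = 10.08
  Assignments 67.5 × 0.39 = 26.325
  Reflections 75 × 0.26 = 19.5
  Participation 66 × 0.09 = 5.94
  Problem sets 66 × 0.1 = 6.6
Sum = 68.445
68.445 is ≥ 59 and < 69 → D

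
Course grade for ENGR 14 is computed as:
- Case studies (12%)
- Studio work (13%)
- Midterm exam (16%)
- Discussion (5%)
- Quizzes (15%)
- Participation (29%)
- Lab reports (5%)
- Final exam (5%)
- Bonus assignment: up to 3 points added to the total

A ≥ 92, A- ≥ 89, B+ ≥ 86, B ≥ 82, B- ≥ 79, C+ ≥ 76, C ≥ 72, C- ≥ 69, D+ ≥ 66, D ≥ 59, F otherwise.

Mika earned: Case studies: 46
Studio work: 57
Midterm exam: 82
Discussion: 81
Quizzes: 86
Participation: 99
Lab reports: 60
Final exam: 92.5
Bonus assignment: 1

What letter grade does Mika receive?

Weighted total:
  Case studies 46 × 0.12 = 5.52
  Studio work 57 × 0.13 = 7.41
  Midterm exam 82 × 0.16 = 13.12
  Discussion 81 × 0.05 = 4.05
  Quizzes 86 × 0.15 = 12.9
  Participation 99 × 0.29 = 28.71
  Lab reports 60 × 0.05 = 3
  Final exam 92.5 × 0.05 = 4.625
Sum = 79.335
Bonus assignment: 79.335 + 1 = 80.335
80.335 is ≥ 79 and < 82 → B-

B-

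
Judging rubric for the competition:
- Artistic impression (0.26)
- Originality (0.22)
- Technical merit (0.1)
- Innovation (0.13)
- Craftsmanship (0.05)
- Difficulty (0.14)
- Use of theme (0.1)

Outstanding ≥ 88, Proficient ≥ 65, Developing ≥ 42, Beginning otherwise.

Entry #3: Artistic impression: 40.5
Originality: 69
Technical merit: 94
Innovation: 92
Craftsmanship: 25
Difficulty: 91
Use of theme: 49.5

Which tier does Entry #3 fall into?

Proficient

Weighted total:
  Artistic impression 40.5 × 0.26 = 10.53
  Originality 69 × 0.22 = 15.18
  Technical merit 94 × 0.1 = 9.4
  Innovation 92 × 0.13 = 11.96
  Craftsmanship 25 × 0.05 = 1.25
  Difficulty 91 × 0.14 = 12.74
  Use of theme 49.5 × 0.1 = 4.95
Sum = 66.01
66.01 is ≥ 65 and < 88 → Proficient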